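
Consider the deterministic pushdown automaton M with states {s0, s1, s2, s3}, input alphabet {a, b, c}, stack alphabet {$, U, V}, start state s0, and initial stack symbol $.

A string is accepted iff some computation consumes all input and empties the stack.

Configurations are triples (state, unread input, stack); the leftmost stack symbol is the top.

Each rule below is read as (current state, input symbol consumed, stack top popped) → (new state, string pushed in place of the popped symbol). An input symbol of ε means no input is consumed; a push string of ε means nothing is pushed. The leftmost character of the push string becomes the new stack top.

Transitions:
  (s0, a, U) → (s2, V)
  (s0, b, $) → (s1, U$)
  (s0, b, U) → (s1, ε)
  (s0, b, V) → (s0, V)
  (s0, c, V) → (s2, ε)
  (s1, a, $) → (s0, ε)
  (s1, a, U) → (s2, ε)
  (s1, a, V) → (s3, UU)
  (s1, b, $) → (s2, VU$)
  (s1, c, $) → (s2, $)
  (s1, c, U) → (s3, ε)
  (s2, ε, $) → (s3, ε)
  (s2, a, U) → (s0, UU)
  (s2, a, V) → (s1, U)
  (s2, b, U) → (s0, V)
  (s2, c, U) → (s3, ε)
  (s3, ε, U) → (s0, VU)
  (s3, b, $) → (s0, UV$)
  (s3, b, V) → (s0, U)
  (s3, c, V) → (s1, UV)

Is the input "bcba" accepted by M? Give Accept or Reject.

(s0, bcba, $) ⊢ (s1, cba, U$) ⊢ (s3, ba, $) ⊢ (s0, a, UV$) ⊢ (s2, ε, VV$)
All input consumed; stack is VV$, not empty, and no further ε-move applies.

Reject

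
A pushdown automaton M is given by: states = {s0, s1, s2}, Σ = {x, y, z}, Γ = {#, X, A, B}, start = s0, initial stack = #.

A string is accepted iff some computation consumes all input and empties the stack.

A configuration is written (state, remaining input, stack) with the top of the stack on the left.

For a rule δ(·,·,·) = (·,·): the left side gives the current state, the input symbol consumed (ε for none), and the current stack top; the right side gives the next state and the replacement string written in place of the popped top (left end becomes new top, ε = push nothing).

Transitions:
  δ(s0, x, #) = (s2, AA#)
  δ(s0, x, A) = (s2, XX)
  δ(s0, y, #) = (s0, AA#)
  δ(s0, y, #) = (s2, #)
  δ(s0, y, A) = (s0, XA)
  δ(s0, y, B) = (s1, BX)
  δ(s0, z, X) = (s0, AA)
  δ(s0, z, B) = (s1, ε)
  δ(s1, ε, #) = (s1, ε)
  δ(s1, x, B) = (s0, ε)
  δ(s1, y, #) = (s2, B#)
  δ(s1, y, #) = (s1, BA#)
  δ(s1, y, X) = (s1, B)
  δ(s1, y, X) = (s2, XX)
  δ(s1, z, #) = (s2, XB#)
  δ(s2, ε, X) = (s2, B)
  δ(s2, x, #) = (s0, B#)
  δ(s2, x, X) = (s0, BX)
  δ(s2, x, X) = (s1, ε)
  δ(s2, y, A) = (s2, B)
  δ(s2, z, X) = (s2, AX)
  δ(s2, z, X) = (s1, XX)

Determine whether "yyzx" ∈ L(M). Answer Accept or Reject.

No computation consumes all input and empties the stack.

Reject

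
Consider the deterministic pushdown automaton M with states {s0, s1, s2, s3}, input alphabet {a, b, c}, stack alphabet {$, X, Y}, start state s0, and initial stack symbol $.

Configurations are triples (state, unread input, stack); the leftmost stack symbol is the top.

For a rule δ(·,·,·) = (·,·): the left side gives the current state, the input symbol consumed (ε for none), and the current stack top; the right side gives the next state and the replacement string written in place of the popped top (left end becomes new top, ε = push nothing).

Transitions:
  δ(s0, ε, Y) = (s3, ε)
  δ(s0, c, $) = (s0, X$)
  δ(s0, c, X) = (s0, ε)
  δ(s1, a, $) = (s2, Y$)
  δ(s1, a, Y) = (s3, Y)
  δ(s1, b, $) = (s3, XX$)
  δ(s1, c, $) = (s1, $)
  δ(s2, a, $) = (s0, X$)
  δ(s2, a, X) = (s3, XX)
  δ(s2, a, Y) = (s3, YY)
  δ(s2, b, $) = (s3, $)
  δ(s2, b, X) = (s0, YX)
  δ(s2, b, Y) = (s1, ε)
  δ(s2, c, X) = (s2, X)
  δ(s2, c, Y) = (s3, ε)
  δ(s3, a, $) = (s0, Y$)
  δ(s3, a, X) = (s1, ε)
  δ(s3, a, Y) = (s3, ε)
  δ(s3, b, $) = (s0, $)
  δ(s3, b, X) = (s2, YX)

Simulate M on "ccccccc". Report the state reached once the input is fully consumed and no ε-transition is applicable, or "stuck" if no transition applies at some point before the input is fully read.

s0

(s0, ccccccc, $)
  read c, top $: go to s0, push X$ → (s0, cccccc, X$)
  read c, top X: go to s0, push ε → (s0, ccccc, $)
  read c, top $: go to s0, push X$ → (s0, cccc, X$)
  read c, top X: go to s0, push ε → (s0, ccc, $)
  read c, top $: go to s0, push X$ → (s0, cc, X$)
  read c, top X: go to s0, push ε → (s0, c, $)
  read c, top $: go to s0, push X$ → (s0, ε, X$)
All input consumed; M is in state s0.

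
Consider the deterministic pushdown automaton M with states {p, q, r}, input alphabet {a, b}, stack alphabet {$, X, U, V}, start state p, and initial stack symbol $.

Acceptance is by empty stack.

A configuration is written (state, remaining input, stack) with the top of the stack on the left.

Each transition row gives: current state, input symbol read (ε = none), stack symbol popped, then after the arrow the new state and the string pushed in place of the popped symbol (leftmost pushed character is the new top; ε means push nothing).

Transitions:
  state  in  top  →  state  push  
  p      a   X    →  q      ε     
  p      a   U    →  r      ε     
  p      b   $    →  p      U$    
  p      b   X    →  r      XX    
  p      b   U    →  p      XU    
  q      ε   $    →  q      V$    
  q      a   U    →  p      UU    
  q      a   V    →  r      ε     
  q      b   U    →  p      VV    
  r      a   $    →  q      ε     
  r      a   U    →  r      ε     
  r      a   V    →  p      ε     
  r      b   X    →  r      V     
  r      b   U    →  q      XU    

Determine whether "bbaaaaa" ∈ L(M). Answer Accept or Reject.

Accept

(p, bbaaaaa, $)
  read b, top $: go to p, push U$ → (p, baaaaa, U$)
  read b, top U: go to p, push XU → (p, aaaaa, XU$)
  read a, top X: go to q, push ε → (q, aaaa, U$)
  read a, top U: go to p, push UU → (p, aaa, UU$)
  read a, top U: go to r, push ε → (r, aa, U$)
  read a, top U: go to r, push ε → (r, a, $)
  read a, top $: go to q, push ε → (q, ε, ε)
All input consumed and the stack is empty.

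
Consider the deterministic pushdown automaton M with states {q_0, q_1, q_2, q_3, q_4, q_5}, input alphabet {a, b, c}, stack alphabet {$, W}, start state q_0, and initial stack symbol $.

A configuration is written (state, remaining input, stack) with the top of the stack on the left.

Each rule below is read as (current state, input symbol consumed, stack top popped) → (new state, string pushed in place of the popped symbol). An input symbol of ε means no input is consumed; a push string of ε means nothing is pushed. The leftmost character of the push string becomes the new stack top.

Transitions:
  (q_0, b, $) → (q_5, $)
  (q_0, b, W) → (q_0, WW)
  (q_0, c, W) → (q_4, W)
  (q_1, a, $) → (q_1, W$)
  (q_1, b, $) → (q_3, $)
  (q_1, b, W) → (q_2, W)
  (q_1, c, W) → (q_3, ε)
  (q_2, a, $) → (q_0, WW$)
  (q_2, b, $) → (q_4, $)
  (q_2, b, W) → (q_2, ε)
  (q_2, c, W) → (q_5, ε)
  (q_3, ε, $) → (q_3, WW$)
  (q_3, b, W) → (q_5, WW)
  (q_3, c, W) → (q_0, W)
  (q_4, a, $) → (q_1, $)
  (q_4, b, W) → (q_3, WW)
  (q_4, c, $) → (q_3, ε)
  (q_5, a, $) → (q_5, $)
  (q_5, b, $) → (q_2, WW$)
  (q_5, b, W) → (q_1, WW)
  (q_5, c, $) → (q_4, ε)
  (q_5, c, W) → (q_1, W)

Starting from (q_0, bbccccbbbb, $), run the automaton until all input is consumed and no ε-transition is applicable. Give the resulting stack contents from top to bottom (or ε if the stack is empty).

WWWWWW$

(q_0, bbccccbbbb, $)
  read b, top $: go to q_5, push $ → (q_5, bccccbbbb, $)
  read b, top $: go to q_2, push WW$ → (q_2, ccccbbbb, WW$)
  read c, top W: go to q_5, push ε → (q_5, cccbbbb, W$)
  read c, top W: go to q_1, push W → (q_1, ccbbbb, W$)
  read c, top W: go to q_3, push ε → (q_3, cbbbb, $)
  ε-move, top $: go to q_3, push WW$ → (q_3, cbbbb, WW$)
  read c, top W: go to q_0, push W → (q_0, bbbb, WW$)
  read b, top W: go to q_0, push WW → (q_0, bbb, WWW$)
  read b, top W: go to q_0, push WW → (q_0, bb, WWWW$)
  read b, top W: go to q_0, push WW → (q_0, b, WWWWW$)
  read b, top W: go to q_0, push WW → (q_0, ε, WWWWWW$)
All input consumed in state q_0 with stack WWWWWW$.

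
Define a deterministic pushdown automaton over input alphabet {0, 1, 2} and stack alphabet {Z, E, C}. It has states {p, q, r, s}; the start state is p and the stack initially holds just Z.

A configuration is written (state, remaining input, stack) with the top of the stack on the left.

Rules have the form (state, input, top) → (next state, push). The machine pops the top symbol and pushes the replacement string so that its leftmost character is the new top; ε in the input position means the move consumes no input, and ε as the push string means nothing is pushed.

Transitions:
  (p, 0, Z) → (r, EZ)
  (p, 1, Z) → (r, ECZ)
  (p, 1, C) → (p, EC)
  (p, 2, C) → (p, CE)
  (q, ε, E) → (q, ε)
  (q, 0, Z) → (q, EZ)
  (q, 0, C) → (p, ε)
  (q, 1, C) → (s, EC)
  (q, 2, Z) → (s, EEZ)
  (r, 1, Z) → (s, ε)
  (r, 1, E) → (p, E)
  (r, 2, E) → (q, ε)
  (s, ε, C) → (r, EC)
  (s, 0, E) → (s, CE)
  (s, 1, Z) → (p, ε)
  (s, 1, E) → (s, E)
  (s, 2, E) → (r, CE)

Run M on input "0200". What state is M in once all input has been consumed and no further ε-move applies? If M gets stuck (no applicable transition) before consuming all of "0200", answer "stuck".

(p, 0200, Z)
  read 0, top Z: go to r, push EZ → (r, 200, EZ)
  read 2, top E: go to q, push ε → (q, 00, Z)
  read 0, top Z: go to q, push EZ → (q, 0, EZ)
  ε-move, top E: go to q, push ε → (q, 0, Z)
  read 0, top Z: go to q, push EZ → (q, ε, EZ)
  ε-move, top E: go to q, push ε → (q, ε, Z)
All input consumed; M is in state q.

q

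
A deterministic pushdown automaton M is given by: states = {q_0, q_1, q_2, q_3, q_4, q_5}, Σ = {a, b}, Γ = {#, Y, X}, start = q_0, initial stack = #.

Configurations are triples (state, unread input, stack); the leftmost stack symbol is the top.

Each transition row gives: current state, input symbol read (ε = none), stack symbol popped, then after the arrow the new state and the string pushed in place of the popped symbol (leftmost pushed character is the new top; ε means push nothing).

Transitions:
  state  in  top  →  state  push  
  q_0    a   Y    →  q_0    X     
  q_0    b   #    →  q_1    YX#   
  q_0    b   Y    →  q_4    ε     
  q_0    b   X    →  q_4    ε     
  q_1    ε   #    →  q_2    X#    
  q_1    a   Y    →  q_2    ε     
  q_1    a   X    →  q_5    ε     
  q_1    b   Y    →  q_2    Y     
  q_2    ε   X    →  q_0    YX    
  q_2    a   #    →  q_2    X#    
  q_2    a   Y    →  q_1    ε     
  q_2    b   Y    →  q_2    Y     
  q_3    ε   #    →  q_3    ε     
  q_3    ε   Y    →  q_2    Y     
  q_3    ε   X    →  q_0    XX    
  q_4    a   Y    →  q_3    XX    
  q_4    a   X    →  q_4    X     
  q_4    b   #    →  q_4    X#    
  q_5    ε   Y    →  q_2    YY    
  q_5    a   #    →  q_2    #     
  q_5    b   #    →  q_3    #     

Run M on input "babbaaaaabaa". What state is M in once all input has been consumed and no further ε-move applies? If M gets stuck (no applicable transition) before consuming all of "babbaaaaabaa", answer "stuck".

(q_0, babbaaaaabaa, #)
  read b, top #: go to q_1, push YX# → (q_1, abbaaaaabaa, YX#)
  read a, top Y: go to q_2, push ε → (q_2, bbaaaaabaa, X#)
  ε-move, top X: go to q_0, push YX → (q_0, bbaaaaabaa, YX#)
  read b, top Y: go to q_4, push ε → (q_4, baaaaabaa, X#)
No transition for (q_4, b, top X); M blocks with input baaaaabaa remaining.

stuck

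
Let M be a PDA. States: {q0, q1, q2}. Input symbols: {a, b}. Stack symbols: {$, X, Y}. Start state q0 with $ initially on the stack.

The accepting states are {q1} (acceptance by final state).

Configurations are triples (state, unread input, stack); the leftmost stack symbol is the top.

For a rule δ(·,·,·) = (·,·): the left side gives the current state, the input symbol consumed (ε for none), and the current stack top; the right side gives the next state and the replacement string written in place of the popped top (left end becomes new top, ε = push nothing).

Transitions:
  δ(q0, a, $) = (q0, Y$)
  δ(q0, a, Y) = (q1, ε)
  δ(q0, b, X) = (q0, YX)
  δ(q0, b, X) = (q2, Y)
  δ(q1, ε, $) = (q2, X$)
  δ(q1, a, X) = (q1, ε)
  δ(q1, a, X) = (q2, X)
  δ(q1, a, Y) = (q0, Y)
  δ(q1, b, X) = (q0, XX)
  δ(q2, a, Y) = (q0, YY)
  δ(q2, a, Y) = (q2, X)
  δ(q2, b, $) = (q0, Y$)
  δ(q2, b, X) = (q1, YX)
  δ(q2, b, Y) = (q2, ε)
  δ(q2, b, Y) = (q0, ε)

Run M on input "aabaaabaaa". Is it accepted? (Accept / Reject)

One accepting computation: (q0, aabaaabaaa, $) ⊢ (q0, abaaabaaa, Y$) ⊢ (q1, baaabaaa, $) ⊢ (q2, baaabaaa, X$) ⊢ (q1, aaabaaa, YX$) ⊢ (q0, aabaaa, YX$) ⊢ (q1, abaaa, X$) ⊢ (q2, baaa, X$) ⊢ (q1, aaa, YX$) ⊢ (q0, aa, YX$) ⊢ (q1, a, X$) ⊢ (q1, ε, $)
All input consumed and state q1 ∈ F.

Accept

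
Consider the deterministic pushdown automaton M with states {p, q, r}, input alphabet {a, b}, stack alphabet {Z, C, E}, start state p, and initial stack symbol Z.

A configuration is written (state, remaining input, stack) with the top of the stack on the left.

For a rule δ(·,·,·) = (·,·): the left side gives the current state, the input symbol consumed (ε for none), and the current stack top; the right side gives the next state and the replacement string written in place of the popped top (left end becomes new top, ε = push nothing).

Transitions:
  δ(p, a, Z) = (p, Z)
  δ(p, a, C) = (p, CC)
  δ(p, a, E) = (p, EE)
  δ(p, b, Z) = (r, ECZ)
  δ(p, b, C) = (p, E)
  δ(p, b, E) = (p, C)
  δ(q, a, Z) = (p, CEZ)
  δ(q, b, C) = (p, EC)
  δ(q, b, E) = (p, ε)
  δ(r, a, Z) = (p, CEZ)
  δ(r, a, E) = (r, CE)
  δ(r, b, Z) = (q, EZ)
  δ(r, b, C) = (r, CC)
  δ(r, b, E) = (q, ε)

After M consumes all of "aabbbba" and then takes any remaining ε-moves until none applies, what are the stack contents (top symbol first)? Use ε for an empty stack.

(p, aabbbba, Z)
  read a, top Z: go to p, push Z → (p, abbbba, Z)
  read a, top Z: go to p, push Z → (p, bbbba, Z)
  read b, top Z: go to r, push ECZ → (r, bbba, ECZ)
  read b, top E: go to q, push ε → (q, bba, CZ)
  read b, top C: go to p, push EC → (p, ba, ECZ)
  read b, top E: go to p, push C → (p, a, CCZ)
  read a, top C: go to p, push CC → (p, ε, CCCZ)
All input consumed in state p with stack CCCZ.

CCCZ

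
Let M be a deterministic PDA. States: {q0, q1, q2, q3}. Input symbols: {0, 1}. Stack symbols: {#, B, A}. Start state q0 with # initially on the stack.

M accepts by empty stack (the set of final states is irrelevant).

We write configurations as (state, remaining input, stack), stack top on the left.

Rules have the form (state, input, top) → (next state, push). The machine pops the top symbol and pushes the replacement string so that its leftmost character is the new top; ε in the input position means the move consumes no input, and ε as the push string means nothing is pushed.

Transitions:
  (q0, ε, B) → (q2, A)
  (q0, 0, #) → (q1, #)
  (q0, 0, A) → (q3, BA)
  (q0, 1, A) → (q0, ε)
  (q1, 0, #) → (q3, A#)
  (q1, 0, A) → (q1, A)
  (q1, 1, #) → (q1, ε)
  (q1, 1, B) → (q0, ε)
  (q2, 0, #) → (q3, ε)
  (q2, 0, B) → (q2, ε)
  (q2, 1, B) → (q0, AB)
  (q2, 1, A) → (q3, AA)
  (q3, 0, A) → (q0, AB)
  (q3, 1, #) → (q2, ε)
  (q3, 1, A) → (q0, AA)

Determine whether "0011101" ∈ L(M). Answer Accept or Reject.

(q0, 0011101, #)
  read 0, top #: go to q1, push # → (q1, 011101, #)
  read 0, top #: go to q3, push A# → (q3, 11101, A#)
  read 1, top A: go to q0, push AA → (q0, 1101, AA#)
  read 1, top A: go to q0, push ε → (q0, 101, A#)
  read 1, top A: go to q0, push ε → (q0, 01, #)
  read 0, top #: go to q1, push # → (q1, 1, #)
  read 1, top #: go to q1, push ε → (q1, ε, ε)
All input consumed and the stack is empty.

Accept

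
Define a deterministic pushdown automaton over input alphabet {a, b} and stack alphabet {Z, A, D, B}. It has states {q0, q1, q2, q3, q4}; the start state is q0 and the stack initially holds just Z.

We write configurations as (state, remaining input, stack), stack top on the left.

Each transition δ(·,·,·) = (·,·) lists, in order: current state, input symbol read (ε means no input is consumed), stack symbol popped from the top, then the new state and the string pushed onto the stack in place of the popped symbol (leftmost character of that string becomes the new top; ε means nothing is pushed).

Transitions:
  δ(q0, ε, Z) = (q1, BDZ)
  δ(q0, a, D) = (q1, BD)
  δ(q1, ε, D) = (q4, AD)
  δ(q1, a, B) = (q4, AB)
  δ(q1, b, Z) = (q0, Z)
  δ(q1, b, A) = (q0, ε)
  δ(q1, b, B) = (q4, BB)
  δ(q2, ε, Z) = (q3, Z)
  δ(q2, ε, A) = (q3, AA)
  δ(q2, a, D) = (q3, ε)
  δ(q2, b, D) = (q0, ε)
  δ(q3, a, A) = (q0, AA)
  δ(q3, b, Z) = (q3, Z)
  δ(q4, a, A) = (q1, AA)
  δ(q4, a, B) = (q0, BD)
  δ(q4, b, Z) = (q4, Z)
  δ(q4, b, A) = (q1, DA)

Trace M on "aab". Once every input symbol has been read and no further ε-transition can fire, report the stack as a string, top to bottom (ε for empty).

(q0, aab, Z)
  ε-move, top Z: go to q1, push BDZ → (q1, aab, BDZ)
  read a, top B: go to q4, push AB → (q4, ab, ABDZ)
  read a, top A: go to q1, push AA → (q1, b, AABDZ)
  read b, top A: go to q0, push ε → (q0, ε, ABDZ)
All input consumed in state q0 with stack ABDZ.

ABDZ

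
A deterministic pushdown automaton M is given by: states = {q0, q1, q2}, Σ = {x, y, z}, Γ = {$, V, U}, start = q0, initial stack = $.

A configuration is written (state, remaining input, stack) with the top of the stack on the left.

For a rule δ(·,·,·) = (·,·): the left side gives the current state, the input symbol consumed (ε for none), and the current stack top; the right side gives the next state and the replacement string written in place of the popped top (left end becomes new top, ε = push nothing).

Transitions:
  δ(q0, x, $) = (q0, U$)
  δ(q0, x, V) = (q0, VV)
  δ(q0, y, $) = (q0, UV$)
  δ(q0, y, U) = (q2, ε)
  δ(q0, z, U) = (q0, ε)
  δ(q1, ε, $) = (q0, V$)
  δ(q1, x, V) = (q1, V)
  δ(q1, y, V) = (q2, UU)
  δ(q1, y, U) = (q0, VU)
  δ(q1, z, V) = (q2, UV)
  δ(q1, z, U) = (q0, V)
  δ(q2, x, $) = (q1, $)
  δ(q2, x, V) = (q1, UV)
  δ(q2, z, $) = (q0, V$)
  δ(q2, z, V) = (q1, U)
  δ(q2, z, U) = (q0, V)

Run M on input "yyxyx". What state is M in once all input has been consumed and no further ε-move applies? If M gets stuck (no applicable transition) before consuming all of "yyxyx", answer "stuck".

q0

(q0, yyxyx, $) ⊢ (q0, yxyx, UV$) ⊢ (q2, xyx, V$) ⊢ (q1, yx, UV$) ⊢ (q0, x, VUV$) ⊢ (q0, ε, VVUV$)
All input consumed; M is in state q0.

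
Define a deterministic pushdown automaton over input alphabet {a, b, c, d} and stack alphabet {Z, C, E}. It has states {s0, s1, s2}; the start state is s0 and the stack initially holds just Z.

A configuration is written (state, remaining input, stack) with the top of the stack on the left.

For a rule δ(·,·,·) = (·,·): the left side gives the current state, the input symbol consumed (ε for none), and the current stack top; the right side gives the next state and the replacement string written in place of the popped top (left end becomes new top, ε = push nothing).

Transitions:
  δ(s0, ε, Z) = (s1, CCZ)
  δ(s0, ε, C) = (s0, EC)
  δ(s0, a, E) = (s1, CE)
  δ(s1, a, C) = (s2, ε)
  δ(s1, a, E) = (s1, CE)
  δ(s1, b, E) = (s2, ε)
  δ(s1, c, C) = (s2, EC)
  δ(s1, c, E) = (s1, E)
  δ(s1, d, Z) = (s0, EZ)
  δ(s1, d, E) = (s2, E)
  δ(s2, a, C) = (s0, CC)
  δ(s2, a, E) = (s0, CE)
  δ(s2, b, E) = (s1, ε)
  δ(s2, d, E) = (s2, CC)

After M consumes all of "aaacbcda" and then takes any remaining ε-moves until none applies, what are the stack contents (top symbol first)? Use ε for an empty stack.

ECCCCECCZ

(s0, aaacbcda, Z) ⊢ (s1, aaacbcda, CCZ) ⊢ (s2, aacbcda, CZ) ⊢ (s0, acbcda, CCZ) ⊢ (s0, acbcda, ECCZ) ⊢ (s1, cbcda, CECCZ) ⊢ (s2, bcda, ECECCZ) ⊢ (s1, cda, CECCZ) ⊢ (s2, da, ECECCZ) ⊢ (s2, a, CCCECCZ) ⊢ (s0, ε, CCCCECCZ) ⊢ (s0, ε, ECCCCECCZ)
All input consumed in state s0 with stack ECCCCECCZ.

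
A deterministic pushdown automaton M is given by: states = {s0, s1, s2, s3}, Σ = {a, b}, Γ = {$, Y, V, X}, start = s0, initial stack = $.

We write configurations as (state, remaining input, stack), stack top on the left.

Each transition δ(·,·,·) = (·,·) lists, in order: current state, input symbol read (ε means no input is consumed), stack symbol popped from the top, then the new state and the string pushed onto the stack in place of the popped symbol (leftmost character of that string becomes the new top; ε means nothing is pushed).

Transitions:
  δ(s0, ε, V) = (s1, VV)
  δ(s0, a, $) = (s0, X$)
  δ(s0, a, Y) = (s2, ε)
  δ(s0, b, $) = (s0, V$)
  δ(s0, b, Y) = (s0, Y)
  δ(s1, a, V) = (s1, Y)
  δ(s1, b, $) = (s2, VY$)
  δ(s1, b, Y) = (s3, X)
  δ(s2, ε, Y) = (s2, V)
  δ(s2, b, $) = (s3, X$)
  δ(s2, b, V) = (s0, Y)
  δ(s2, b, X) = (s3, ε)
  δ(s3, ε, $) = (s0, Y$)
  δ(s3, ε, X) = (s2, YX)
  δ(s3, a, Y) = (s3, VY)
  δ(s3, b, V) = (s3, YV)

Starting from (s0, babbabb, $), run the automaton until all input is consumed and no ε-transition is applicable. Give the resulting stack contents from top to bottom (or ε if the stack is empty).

(s0, babbabb, $) ⊢ (s0, abbabb, V$) ⊢ (s1, abbabb, VV$) ⊢ (s1, bbabb, YV$) ⊢ (s3, babb, XV$) ⊢ (s2, babb, YXV$) ⊢ (s2, babb, VXV$) ⊢ (s0, abb, YXV$) ⊢ (s2, bb, XV$) ⊢ (s3, b, V$) ⊢ (s3, ε, YV$)
All input consumed in state s3 with stack YV$.

YV$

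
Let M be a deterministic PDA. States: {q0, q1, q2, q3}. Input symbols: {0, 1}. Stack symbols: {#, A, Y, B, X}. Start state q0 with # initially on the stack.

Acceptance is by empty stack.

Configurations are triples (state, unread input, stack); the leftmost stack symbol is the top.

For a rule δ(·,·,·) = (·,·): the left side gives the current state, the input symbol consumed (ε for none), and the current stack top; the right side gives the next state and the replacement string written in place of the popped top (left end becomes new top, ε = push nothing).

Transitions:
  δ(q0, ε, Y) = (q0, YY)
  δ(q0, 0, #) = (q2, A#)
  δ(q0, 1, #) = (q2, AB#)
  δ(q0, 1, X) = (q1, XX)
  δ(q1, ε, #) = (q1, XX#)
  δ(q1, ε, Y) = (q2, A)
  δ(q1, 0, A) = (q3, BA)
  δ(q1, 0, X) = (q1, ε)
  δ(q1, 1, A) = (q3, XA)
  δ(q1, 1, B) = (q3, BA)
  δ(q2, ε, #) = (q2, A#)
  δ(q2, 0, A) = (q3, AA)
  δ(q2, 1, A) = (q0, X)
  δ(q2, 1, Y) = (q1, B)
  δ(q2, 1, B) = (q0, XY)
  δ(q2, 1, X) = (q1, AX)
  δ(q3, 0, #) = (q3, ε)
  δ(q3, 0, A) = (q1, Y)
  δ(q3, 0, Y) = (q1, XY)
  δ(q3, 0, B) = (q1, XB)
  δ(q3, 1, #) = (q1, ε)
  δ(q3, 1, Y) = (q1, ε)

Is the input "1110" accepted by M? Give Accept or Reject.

Reject

(q0, 1110, #)
  read 1, top #: go to q2, push AB# → (q2, 110, AB#)
  read 1, top A: go to q0, push X → (q0, 10, XB#)
  read 1, top X: go to q1, push XX → (q1, 0, XXB#)
  read 0, top X: go to q1, push ε → (q1, ε, XB#)
All input consumed; stack is XB#, not empty, and no further ε-move applies.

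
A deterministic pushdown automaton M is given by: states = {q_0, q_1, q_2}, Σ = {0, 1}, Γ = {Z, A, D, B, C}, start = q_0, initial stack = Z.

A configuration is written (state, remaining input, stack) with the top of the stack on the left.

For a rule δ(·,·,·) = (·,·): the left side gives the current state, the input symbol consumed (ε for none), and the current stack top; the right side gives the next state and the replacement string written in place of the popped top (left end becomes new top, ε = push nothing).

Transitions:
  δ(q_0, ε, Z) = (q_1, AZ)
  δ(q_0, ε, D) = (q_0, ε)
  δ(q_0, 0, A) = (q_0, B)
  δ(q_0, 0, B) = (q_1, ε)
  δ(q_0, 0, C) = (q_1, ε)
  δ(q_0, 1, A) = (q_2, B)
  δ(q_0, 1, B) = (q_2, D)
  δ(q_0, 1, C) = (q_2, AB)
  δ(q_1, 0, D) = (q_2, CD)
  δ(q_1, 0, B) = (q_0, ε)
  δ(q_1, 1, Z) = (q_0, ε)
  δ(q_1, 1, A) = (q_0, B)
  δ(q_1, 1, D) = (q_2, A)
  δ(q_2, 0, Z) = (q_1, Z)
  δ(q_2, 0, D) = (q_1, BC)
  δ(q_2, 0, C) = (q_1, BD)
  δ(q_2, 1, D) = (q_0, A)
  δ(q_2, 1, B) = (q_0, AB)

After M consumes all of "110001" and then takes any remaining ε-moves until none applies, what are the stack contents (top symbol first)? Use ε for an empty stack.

ε

(q_0, 110001, Z)
  ε-move, top Z: go to q_1, push AZ → (q_1, 110001, AZ)
  read 1, top A: go to q_0, push B → (q_0, 10001, BZ)
  read 1, top B: go to q_2, push D → (q_2, 0001, DZ)
  read 0, top D: go to q_1, push BC → (q_1, 001, BCZ)
  read 0, top B: go to q_0, push ε → (q_0, 01, CZ)
  read 0, top C: go to q_1, push ε → (q_1, 1, Z)
  read 1, top Z: go to q_0, push ε → (q_0, ε, ε)
All input consumed in state q_0 with stack ε.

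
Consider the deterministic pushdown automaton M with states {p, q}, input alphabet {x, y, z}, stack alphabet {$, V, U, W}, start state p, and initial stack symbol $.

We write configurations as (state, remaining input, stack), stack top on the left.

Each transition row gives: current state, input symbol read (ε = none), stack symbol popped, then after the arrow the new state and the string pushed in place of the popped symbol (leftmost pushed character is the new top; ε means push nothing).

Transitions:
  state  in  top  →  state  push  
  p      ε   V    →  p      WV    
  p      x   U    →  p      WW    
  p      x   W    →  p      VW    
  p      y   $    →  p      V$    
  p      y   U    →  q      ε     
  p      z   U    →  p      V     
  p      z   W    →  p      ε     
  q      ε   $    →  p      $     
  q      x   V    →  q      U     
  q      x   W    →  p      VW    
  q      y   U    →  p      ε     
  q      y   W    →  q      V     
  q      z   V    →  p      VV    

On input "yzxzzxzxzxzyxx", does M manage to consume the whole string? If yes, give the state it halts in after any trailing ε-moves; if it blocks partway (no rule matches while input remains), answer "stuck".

stuck

(p, yzxzzxzxzxzyxx, $)
  read y, top $: go to p, push V$ → (p, zxzzxzxzxzyxx, V$)
  ε-move, top V: go to p, push WV → (p, zxzzxzxzxzyxx, WV$)
  read z, top W: go to p, push ε → (p, xzzxzxzxzyxx, V$)
  ε-move, top V: go to p, push WV → (p, xzzxzxzxzyxx, WV$)
  read x, top W: go to p, push VW → (p, zzxzxzxzyxx, VWV$)
  ε-move, top V: go to p, push WV → (p, zzxzxzxzyxx, WVWV$)
  read z, top W: go to p, push ε → (p, zxzxzxzyxx, VWV$)
  ε-move, top V: go to p, push WV → (p, zxzxzxzyxx, WVWV$)
  read z, top W: go to p, push ε → (p, xzxzxzyxx, VWV$)
  ε-move, top V: go to p, push WV → (p, xzxzxzyxx, WVWV$)
  read x, top W: go to p, push VW → (p, zxzxzyxx, VWVWV$)
  ε-move, top V: go to p, push WV → (p, zxzxzyxx, WVWVWV$)
  read z, top W: go to p, push ε → (p, xzxzyxx, VWVWV$)
  ε-move, top V: go to p, push WV → (p, xzxzyxx, WVWVWV$)
  read x, top W: go to p, push VW → (p, zxzyxx, VWVWVWV$)
  ε-move, top V: go to p, push WV → (p, zxzyxx, WVWVWVWV$)
  read z, top W: go to p, push ε → (p, xzyxx, VWVWVWV$)
  ε-move, top V: go to p, push WV → (p, xzyxx, WVWVWVWV$)
  read x, top W: go to p, push VW → (p, zyxx, VWVWVWVWV$)
  ε-move, top V: go to p, push WV → (p, zyxx, WVWVWVWVWV$)
  read z, top W: go to p, push ε → (p, yxx, VWVWVWVWV$)
  ε-move, top V: go to p, push WV → (p, yxx, WVWVWVWVWV$)
No transition for (p, y, top W); M blocks with input yxx remaining.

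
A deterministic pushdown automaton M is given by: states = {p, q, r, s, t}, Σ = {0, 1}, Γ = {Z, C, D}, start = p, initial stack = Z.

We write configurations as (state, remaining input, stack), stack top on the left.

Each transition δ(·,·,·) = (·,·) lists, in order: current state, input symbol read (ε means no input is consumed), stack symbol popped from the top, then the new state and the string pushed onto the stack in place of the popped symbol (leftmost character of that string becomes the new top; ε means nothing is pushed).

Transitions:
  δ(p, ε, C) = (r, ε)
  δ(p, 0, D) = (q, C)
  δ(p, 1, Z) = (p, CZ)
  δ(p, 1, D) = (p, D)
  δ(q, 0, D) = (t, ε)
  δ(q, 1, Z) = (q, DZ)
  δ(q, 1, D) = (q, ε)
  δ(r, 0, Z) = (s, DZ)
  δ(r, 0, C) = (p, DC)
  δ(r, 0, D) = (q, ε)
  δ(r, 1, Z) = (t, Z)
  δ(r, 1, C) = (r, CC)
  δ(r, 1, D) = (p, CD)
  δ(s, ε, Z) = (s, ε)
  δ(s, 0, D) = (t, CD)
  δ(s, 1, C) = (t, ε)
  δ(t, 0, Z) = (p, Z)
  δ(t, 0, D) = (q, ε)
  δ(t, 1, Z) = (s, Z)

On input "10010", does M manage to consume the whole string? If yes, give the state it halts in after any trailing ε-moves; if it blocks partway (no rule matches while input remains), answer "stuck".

(p, 10010, Z)
  read 1, top Z: go to p, push CZ → (p, 0010, CZ)
  ε-move, top C: go to r, push ε → (r, 0010, Z)
  read 0, top Z: go to s, push DZ → (s, 010, DZ)
  read 0, top D: go to t, push CD → (t, 10, CDZ)
No transition for (t, 1, top C); M blocks with input 10 remaining.

stuck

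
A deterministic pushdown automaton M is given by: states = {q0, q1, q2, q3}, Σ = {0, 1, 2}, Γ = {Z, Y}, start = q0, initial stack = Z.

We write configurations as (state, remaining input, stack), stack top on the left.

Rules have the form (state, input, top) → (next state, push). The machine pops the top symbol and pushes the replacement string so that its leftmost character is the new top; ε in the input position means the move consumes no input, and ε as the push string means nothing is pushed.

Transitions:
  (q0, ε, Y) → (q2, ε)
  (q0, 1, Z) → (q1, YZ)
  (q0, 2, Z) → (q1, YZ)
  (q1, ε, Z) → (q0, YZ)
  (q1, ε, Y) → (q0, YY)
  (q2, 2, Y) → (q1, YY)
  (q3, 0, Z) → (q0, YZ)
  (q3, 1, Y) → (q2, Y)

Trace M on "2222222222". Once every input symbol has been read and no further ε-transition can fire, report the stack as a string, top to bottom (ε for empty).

(q0, 2222222222, Z)
  read 2, top Z: go to q1, push YZ → (q1, 222222222, YZ)
  ε-move, top Y: go to q0, push YY → (q0, 222222222, YYZ)
  ε-move, top Y: go to q2, push ε → (q2, 222222222, YZ)
  read 2, top Y: go to q1, push YY → (q1, 22222222, YYZ)
  ε-move, top Y: go to q0, push YY → (q0, 22222222, YYYZ)
  ε-move, top Y: go to q2, push ε → (q2, 22222222, YYZ)
  read 2, top Y: go to q1, push YY → (q1, 2222222, YYYZ)
  ε-move, top Y: go to q0, push YY → (q0, 2222222, YYYYZ)
  ε-move, top Y: go to q2, push ε → (q2, 2222222, YYYZ)
  read 2, top Y: go to q1, push YY → (q1, 222222, YYYYZ)
  ε-move, top Y: go to q0, push YY → (q0, 222222, YYYYYZ)
  ε-move, top Y: go to q2, push ε → (q2, 222222, YYYYZ)
  read 2, top Y: go to q1, push YY → (q1, 22222, YYYYYZ)
  ε-move, top Y: go to q0, push YY → (q0, 22222, YYYYYYZ)
  ε-move, top Y: go to q2, push ε → (q2, 22222, YYYYYZ)
  read 2, top Y: go to q1, push YY → (q1, 2222, YYYYYYZ)
  ε-move, top Y: go to q0, push YY → (q0, 2222, YYYYYYYZ)
  ε-move, top Y: go to q2, push ε → (q2, 2222, YYYYYYZ)
  read 2, top Y: go to q1, push YY → (q1, 222, YYYYYYYZ)
  ε-move, top Y: go to q0, push YY → (q0, 222, YYYYYYYYZ)
  ε-move, top Y: go to q2, push ε → (q2, 222, YYYYYYYZ)
  read 2, top Y: go to q1, push YY → (q1, 22, YYYYYYYYZ)
  ε-move, top Y: go to q0, push YY → (q0, 22, YYYYYYYYYZ)
  ε-move, top Y: go to q2, push ε → (q2, 22, YYYYYYYYZ)
  read 2, top Y: go to q1, push YY → (q1, 2, YYYYYYYYYZ)
  ε-move, top Y: go to q0, push YY → (q0, 2, YYYYYYYYYYZ)
  ε-move, top Y: go to q2, push ε → (q2, 2, YYYYYYYYYZ)
  read 2, top Y: go to q1, push YY → (q1, ε, YYYYYYYYYYZ)
  ε-move, top Y: go to q0, push YY → (q0, ε, YYYYYYYYYYYZ)
  ε-move, top Y: go to q2, push ε → (q2, ε, YYYYYYYYYYZ)
All input consumed in state q2 with stack YYYYYYYYYYZ.

YYYYYYYYYYZ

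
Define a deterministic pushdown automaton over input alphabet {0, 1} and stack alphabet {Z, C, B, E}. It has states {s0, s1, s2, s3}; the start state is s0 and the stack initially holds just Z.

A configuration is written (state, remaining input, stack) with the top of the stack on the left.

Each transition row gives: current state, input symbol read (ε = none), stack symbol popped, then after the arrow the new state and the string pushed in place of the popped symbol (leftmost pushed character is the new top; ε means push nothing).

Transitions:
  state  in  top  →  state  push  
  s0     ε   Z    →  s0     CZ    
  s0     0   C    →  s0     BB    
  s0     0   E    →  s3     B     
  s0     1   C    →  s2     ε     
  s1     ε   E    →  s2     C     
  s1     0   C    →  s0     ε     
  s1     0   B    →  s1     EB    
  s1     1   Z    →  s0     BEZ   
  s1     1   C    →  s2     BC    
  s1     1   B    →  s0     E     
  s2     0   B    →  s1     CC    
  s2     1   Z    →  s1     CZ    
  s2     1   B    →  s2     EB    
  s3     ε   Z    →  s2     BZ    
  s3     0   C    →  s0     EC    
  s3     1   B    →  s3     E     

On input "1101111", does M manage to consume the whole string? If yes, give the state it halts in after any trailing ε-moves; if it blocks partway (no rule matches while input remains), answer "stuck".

s2

(s0, 1101111, Z)
  ε-move, top Z: go to s0, push CZ → (s0, 1101111, CZ)
  read 1, top C: go to s2, push ε → (s2, 101111, Z)
  read 1, top Z: go to s1, push CZ → (s1, 01111, CZ)
  read 0, top C: go to s0, push ε → (s0, 1111, Z)
  ε-move, top Z: go to s0, push CZ → (s0, 1111, CZ)
  read 1, top C: go to s2, push ε → (s2, 111, Z)
  read 1, top Z: go to s1, push CZ → (s1, 11, CZ)
  read 1, top C: go to s2, push BC → (s2, 1, BCZ)
  read 1, top B: go to s2, push EB → (s2, ε, EBCZ)
All input consumed; M is in state s2.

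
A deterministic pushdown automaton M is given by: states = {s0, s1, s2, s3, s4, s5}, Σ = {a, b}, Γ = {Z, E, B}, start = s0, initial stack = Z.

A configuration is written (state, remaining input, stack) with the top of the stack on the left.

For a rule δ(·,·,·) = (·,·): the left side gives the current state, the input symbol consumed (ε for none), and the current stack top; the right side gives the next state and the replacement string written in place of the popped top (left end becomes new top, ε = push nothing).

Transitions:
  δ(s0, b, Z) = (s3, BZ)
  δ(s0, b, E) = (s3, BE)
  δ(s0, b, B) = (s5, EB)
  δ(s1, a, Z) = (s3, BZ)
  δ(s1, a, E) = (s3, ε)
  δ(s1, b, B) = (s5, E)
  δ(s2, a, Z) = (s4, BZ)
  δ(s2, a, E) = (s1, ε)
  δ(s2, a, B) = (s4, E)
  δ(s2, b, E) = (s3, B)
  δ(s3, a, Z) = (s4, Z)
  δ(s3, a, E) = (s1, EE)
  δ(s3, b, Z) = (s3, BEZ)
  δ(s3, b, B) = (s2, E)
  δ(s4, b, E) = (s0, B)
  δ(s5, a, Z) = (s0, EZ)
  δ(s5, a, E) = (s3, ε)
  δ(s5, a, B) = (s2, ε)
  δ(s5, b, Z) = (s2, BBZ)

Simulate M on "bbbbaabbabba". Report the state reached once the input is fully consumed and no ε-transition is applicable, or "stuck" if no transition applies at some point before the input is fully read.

(s0, bbbbaabbabba, Z) ⊢ (s3, bbbaabbabba, BZ) ⊢ (s2, bbaabbabba, EZ) ⊢ (s3, baabbabba, BZ) ⊢ (s2, aabbabba, EZ) ⊢ (s1, abbabba, Z) ⊢ (s3, bbabba, BZ) ⊢ (s2, babba, EZ) ⊢ (s3, abba, BZ)
No transition for (s3, a, top B); M blocks with input abba remaining.

stuck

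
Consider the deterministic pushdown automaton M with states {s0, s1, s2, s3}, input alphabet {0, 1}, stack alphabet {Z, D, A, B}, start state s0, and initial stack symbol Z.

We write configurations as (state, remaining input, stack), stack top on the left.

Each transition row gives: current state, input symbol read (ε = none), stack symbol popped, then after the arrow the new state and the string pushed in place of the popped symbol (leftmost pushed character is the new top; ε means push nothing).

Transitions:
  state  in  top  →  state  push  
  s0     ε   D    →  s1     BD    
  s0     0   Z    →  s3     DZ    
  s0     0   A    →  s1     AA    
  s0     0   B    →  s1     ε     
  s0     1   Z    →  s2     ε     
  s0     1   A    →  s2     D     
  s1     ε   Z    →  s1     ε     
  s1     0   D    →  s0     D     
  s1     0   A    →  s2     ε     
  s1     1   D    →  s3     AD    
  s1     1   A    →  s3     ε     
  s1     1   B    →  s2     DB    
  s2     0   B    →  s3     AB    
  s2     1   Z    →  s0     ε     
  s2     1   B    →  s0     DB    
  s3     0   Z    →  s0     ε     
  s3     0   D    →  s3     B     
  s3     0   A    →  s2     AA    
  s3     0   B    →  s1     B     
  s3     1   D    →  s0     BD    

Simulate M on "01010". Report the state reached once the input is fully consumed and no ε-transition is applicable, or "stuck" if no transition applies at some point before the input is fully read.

s2

(s0, 01010, Z) ⊢ (s3, 1010, DZ) ⊢ (s0, 010, BDZ) ⊢ (s1, 10, DZ) ⊢ (s3, 0, ADZ) ⊢ (s2, ε, AADZ)
All input consumed; M is in state s2.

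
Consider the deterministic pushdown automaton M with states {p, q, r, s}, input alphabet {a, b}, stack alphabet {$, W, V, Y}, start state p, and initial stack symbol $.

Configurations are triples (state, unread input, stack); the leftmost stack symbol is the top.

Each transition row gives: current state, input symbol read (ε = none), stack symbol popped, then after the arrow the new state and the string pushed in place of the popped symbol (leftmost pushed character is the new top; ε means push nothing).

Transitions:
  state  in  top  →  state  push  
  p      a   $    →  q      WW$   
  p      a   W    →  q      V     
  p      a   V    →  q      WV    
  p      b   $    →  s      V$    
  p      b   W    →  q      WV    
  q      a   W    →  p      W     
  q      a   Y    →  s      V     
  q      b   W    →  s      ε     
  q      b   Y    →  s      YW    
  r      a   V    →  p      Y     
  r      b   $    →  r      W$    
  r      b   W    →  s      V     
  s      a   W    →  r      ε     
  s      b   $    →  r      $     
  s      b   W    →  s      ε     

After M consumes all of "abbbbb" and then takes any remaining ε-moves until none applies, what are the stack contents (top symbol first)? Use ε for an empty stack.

(p, abbbbb, $) ⊢ (q, bbbbb, WW$) ⊢ (s, bbbb, W$) ⊢ (s, bbb, $) ⊢ (r, bb, $) ⊢ (r, b, W$) ⊢ (s, ε, V$)
All input consumed in state s with stack V$.

V$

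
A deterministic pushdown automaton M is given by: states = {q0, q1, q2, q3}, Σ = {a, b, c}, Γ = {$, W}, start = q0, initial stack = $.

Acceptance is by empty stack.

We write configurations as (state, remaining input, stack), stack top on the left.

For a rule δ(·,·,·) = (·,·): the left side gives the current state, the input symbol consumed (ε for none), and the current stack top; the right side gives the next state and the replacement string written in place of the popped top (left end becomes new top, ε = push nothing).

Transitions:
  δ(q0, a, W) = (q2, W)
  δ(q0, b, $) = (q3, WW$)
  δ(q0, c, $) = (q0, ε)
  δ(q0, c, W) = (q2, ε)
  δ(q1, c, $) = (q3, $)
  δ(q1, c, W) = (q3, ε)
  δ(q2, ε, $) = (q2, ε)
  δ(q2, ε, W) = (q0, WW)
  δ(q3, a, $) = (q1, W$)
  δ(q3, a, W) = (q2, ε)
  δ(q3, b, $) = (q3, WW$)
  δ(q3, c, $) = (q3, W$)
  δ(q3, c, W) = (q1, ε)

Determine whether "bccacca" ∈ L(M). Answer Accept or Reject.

(q0, bccacca, $)
  read b, top $: go to q3, push WW$ → (q3, ccacca, WW$)
  read c, top W: go to q1, push ε → (q1, cacca, W$)
  read c, top W: go to q3, push ε → (q3, acca, $)
  read a, top $: go to q1, push W$ → (q1, cca, W$)
  read c, top W: go to q3, push ε → (q3, ca, $)
  read c, top $: go to q3, push W$ → (q3, a, W$)
  read a, top W: go to q2, push ε → (q2, ε, $)
  ε-move, top $: go to q2, push ε → (q2, ε, ε)
All input consumed and the stack is empty.

Accept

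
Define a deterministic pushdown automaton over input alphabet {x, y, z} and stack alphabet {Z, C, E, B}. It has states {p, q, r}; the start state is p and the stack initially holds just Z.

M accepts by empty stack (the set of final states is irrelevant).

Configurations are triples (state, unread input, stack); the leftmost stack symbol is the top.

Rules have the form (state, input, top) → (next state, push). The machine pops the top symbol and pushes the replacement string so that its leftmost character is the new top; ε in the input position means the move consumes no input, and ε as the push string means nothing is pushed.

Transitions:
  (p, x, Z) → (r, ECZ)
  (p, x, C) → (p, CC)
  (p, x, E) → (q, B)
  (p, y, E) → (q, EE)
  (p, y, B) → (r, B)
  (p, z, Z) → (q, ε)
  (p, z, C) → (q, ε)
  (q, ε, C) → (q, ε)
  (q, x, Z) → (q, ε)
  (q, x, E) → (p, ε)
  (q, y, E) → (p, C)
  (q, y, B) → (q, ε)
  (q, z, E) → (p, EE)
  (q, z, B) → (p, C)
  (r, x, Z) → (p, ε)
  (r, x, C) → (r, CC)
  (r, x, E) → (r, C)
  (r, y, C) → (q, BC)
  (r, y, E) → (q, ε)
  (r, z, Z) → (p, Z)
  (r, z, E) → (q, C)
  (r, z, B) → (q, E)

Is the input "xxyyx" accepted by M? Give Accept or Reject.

Accept

(p, xxyyx, Z) ⊢ (r, xyyx, ECZ) ⊢ (r, yyx, CCZ) ⊢ (q, yx, BCCZ) ⊢ (q, x, CCZ) ⊢ (q, x, CZ) ⊢ (q, x, Z) ⊢ (q, ε, ε)
All input consumed and the stack is empty.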